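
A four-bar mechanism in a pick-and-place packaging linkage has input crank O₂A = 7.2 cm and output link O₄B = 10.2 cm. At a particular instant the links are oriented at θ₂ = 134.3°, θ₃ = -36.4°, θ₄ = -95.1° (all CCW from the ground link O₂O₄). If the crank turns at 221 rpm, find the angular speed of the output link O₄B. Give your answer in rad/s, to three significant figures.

3.09

ω₂ = 23.14 rad/s (from 221 rpm).
Differentiating the loop-closure r₂e^{iθ₂}+r₃e^{iθ₃}=r₁+r₄e^{iθ₄} gives r₂ω₂e^{iθ₂}+r₃ω₃e^{iθ₃}=r₄ω₄e^{iθ₄}.
Eliminating the other unknown: ω₄ = r₂ω₂ sin(θ₂−θ₃) / [r₄ sin(θ₄−θ₃)].
Numerator sine = +0.16160; denominator sine = -0.85446.
Result = 0.072·23.14·(+0.16160) / (0.102·(-0.85446)) = -3.0897 rad/s; magnitude 3.0897 rad/s.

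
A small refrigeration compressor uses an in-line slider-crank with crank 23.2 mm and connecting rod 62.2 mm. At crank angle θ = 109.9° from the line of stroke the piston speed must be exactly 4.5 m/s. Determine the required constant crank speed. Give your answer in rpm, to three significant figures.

2280

For an in-line slider-crank, |v_piston| = rω|sinθ|·[1 + r cosθ/√(L² − r² sin²θ)].
With r = 0.0232 m, L = 0.0622 m, θ = 109.9°: the bracketed kinematic factor |dx/dθ| = 0.018857 m.
ω = v/|dx/dθ| = 4.5/0.018857 = 238.63 rad/s.
N = 60ω/(2π) = 2278.8 rpm.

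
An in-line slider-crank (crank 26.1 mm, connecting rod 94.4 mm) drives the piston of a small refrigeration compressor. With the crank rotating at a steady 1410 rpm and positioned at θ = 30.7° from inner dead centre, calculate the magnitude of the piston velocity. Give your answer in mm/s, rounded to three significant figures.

2440

ω = 2π·1410/60 = 147.7 rad/s
For an in-line slider-crank, x = r cosθ + √(L² − r² sin²θ), so v = −rω sinθ·[1 + r cosθ/√(L² − r² sin²θ)].
With r = 0.0261 m, L = 0.0944 m, θ = 30.7°: √(L² − r² sin²θ) = 0.093455 m.
v = −0.0261·147.7·0.51054·[1 + 0.0261·0.85985/0.093455] = -2.44 m/s.
|v| = 2.44 m/s = 2440 mm/s.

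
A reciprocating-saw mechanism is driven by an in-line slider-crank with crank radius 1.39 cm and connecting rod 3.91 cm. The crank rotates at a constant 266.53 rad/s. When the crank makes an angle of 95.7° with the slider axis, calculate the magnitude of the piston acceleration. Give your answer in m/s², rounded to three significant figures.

465

ω = 266.5 rad/s
x(θ) = r cosθ + √(L² − r² sin²θ); with ω constant, a = ω²·d²x/dθ².
d²x/dθ² = −r cosθ − r²(cos2θ)/√u − r⁴ sin²2θ/(4u^{3/2}),  u = L² − r² sin²θ = 0.00133751 m².
Substituting r = 0.0139 m, L = 0.0391 m, θ = 95.7°: d²x/dθ² = +0.0065519 m.
a = ω²·d²x/dθ² = (266.5)²·(+0.0065519) = +465.43 m/s²;  |a| = 465.43 m/s².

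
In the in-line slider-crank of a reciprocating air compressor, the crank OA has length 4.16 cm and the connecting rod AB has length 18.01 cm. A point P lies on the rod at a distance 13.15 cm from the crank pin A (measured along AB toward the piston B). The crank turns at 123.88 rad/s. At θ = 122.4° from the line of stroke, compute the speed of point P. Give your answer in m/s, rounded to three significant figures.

4.02

ω = 123.9 rad/s.  Crank-pin speed |V_A| = rω = 5.1534 m/s, perpendicular to OA.
Rod angle: sinφ = −(r/L) sinθ ⇒ φ = -11.246°; ω_rod = −rω cosθ/√(L²−r²sin²θ) = +15.632 rad/s.
V_P = V_A + ω_rod × AP, with AP = 0.1315 m along the rod.
Components: V_Px = −rω sinθ − a·ω_rod·sinφ = -3.9503 m/s;  V_Py = rω cosθ + a·ω_rod·cosφ = -0.74515 m/s.
|V_P| = √(V_Px² + V_Py²) = 4.0199 m/s.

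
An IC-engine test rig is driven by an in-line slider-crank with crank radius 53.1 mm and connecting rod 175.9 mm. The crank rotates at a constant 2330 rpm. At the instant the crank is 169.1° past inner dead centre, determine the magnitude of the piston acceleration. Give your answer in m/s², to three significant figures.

2210

ω = 2π·2330/60 = 244 rad/s
x(θ) = r cosθ + √(L² − r² sin²θ); with ω constant, a = ω²·d²x/dθ².
d²x/dθ² = −r cosθ − r²(cos2θ)/√u − r⁴ sin²2θ/(4u^{3/2}),  u = L² − r² sin²θ = 0.03084 m².
Substituting r = 0.0531 m, L = 0.1759 m, θ = 169.1°: d²x/dθ² = +0.037184 m.
a = ω²·d²x/dθ² = (244)²·(+0.037184) = +2213.7 m/s²;  |a| = 2213.7 m/s².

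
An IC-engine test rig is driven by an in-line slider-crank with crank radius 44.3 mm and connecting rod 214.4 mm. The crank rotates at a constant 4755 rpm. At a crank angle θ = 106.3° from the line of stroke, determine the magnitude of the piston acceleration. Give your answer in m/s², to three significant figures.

5030

ω = 2π·4755/60 = 497.9 rad/s
x(θ) = r cosθ + √(L² − r² sin²θ); with ω constant, a = ω²·d²x/dθ².
d²x/dθ² = −r cosθ − r²(cos2θ)/√u − r⁴ sin²2θ/(4u^{3/2}),  u = L² − r² sin²θ = 0.0441595 m².
Substituting r = 0.0443 m, L = 0.2144 m, θ = 106.3°: d²x/dθ² = +0.020271 m.
a = ω²·d²x/dθ² = (497.9)²·(+0.020271) = +5026.1 m/s²;  |a| = 5026.1 m/s².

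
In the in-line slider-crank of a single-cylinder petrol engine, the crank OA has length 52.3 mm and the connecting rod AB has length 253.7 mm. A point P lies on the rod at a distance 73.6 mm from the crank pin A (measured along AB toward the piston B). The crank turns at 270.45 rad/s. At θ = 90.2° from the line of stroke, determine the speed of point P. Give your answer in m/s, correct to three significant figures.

14.1

ω = 270.4 rad/s.  Crank-pin speed |V_A| = rω = 14.145 m/s, perpendicular to OA.
Rod angle: sinφ = −(r/L) sinθ ⇒ φ = -11.897°; ω_rod = −rω cosθ/√(L²−r²sin²θ) = +0.19889 rad/s.
V_P = V_A + ω_rod × AP, with AP = 0.0736 m along the rod.
Components: V_Px = −rω sinθ − a·ω_rod·sinφ = -14.141 m/s;  V_Py = rω cosθ + a·ω_rod·cosφ = -0.03505 m/s.
|V_P| = √(V_Px² + V_Py²) = 14.141 m/s.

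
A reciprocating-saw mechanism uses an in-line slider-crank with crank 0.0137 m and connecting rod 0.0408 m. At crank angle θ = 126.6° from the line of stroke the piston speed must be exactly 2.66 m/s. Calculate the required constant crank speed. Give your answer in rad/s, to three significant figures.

For an in-line slider-crank, |v_piston| = rω|sinθ|·[1 + r cosθ/√(L² − r² sin²θ)].
With r = 0.0137 m, L = 0.0408 m, θ = 126.6°: the bracketed kinematic factor |dx/dθ| = 0.008712 m.
ω = v/|dx/dθ| = 2.66/0.008712 = 305.33 rad/s.

305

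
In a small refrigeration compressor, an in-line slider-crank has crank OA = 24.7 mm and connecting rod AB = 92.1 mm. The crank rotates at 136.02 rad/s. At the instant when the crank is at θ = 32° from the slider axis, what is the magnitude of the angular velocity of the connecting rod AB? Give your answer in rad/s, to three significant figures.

ω = 136 rad/s
The rod makes angle φ with the slider axis where L sinφ = r sinθ; differentiating, L cosφ·φ̇ = r ω cosθ.
L cosφ = √(L² − r² sin²θ) = 0.091165 m.
|ω_rod| = r ω |cosθ| / √(L² − r² sin²θ) = 0.0247·136·0.84805/0.091165 = 31.253 rad/s.

31.3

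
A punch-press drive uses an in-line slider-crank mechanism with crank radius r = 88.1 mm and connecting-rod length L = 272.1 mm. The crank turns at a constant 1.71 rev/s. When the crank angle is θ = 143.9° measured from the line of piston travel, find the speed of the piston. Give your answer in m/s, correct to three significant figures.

ω = 2π·1.71 = 10.74 rad/s
For an in-line slider-crank, x = r cosθ + √(L² − r² sin²θ), so v = −rω sinθ·[1 + r cosθ/√(L² − r² sin²θ)].
With r = 0.0881 m, L = 0.2721 m, θ = 143.9°: √(L² − r² sin²θ) = 0.2671 m.
v = −0.0881·10.74·0.58920·[1 + 0.0881·-0.80799/0.2671] = -0.40908 m/s.
|v| = 0.40908 m/s.

0.409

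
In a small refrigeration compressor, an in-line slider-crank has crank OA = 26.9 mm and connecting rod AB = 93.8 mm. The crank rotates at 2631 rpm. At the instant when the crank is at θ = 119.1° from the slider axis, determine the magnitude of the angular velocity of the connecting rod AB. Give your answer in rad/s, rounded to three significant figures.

ω = 275.5 rad/s (converted from 2631 rpm).
The rod makes angle φ with the slider axis where L sinφ = r sinθ; differentiating, L cosφ·φ̇ = r ω cosθ.
L cosφ = √(L² − r² sin²θ) = 0.090807 m.
|ω_rod| = r ω |cosθ| / √(L² − r² sin²θ) = 0.0269·275.5·0.48634/0.090807 = 39.693 rad/s.

39.7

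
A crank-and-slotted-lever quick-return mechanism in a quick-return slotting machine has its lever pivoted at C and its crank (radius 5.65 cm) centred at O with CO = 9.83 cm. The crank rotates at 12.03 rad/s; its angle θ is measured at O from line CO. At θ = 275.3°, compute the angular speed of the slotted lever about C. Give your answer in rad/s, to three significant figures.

3.21

ω = 12.03 rad/s
Crank pin A relative to C: A = (d + r cosθ, r sinθ); lever angle φ = atan2(r sinθ, d + r cosθ).
Differentiating tanφ: φ̇ = rω(d cosθ + r)/(d² + r² + 2dr cosθ).
d² + r² + 2dr cosθ = |CA|² = 0.0138812 m²;  d cosθ + r = +0.06558 m.
|ω_lever| = |0.0565·12.03·+0.06558| / 0.0138812 = 3.2111 rad/s.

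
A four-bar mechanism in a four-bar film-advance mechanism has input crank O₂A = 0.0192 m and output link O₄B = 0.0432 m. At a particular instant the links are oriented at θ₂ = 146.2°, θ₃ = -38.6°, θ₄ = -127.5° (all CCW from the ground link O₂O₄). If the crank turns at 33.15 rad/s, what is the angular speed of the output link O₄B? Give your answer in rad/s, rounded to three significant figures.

1.23

ω₂ = 33.15 rad/s
Differentiating the loop-closure r₂e^{iθ₂}+r₃e^{iθ₃}=r₁+r₄e^{iθ₄} gives r₂ω₂e^{iθ₂}+r₃ω₃e^{iθ₃}=r₄ω₄e^{iθ₄}.
Eliminating the other unknown: ω₄ = r₂ω₂ sin(θ₂−θ₃) / [r₄ sin(θ₄−θ₃)].
Numerator sine = -0.08368; denominator sine = -0.99982.
Result = 0.0192·33.15·(-0.08368) / (0.0432·(-0.99982)) = +1.2331 rad/s; magnitude 1.2331 rad/s.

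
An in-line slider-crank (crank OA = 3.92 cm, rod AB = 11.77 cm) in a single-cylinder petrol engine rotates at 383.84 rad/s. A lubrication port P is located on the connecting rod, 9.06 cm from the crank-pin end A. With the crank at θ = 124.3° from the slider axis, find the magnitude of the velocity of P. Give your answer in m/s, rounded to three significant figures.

ω = 383.8 rad/s.  Crank-pin speed |V_A| = rω = 15.047 m/s, perpendicular to OA.
Rod angle: sinφ = −(r/L) sinθ ⇒ φ = -15.970°; ω_rod = −rω cosθ/√(L²−r²sin²θ) = +74.932 rad/s.
V_P = V_A + ω_rod × AP, with AP = 0.0906 m along the rod.
Components: V_Px = −rω sinθ − a·ω_rod·sinφ = -10.562 m/s;  V_Py = rω cosθ + a·ω_rod·cosφ = -1.9523 m/s.
|V_P| = √(V_Px² + V_Py²) = 10.741 m/s.

10.7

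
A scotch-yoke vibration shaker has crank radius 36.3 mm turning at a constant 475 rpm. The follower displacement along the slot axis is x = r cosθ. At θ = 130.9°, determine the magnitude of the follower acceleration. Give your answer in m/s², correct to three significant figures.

58.8

ω = 49.74 rad/s (from 475 rpm).
x = r cosθ ⇒ ẍ = −rω² cosθ (ω constant).
|a| = rω²|cosθ| = 0.0363·(49.74)²·|cos 130.9°| = 58.806 m/s².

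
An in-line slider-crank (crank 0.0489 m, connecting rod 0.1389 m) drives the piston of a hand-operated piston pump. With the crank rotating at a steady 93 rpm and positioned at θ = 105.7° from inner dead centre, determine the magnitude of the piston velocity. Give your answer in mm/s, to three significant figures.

ω = 2π·93/60 = 9.739 rad/s
For an in-line slider-crank, x = r cosθ + √(L² − r² sin²θ), so v = −rω sinθ·[1 + r cosθ/√(L² − r² sin²θ)].
With r = 0.0489 m, L = 0.1389 m, θ = 105.7°: √(L² − r² sin²θ) = 0.13068 m.
v = −0.0489·9.739·0.96269·[1 + 0.0489·-0.27060/0.13068] = -0.41204 m/s.
|v| = 0.41204 m/s = 412.04 mm/s.

412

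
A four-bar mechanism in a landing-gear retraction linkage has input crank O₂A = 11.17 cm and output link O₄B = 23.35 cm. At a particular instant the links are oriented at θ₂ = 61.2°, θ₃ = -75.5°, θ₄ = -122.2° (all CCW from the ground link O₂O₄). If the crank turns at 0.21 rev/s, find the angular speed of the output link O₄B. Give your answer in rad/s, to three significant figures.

0.595

ω₂ = 1.319 rad/s (from 0.21 rev/s).
Differentiating the loop-closure r₂e^{iθ₂}+r₃e^{iθ₃}=r₁+r₄e^{iθ₄} gives r₂ω₂e^{iθ₂}+r₃ω₃e^{iθ₃}=r₄ω₄e^{iθ₄}.
Eliminating the other unknown: ω₄ = r₂ω₂ sin(θ₂−θ₃) / [r₄ sin(θ₄−θ₃)].
Numerator sine = +0.68582; denominator sine = -0.72777.
Result = 0.1117·1.319·(+0.68582) / (0.2335·(-0.72777)) = -0.59481 rad/s; magnitude 0.59481 rad/s.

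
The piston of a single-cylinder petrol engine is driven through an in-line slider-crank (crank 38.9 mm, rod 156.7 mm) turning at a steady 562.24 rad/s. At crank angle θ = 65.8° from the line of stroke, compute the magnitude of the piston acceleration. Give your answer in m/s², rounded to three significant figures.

2990

ω = 562.2 rad/s
x(θ) = r cosθ + √(L² − r² sin²θ); with ω constant, a = ω²·d²x/dθ².
d²x/dθ² = −r cosθ − r²(cos2θ)/√u − r⁴ sin²2θ/(4u^{3/2}),  u = L² − r² sin²θ = 0.023296 m².
Substituting r = 0.0389 m, L = 0.1567 m, θ = 65.8°: d²x/dθ² = -0.0094537 m.
a = ω²·d²x/dθ² = (562.2)²·(-0.0094537) = -2988.5 m/s²;  |a| = 2988.5 m/s².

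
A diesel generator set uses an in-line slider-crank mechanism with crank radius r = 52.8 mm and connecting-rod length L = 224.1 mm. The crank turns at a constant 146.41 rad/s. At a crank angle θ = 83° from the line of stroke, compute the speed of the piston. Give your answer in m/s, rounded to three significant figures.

7.90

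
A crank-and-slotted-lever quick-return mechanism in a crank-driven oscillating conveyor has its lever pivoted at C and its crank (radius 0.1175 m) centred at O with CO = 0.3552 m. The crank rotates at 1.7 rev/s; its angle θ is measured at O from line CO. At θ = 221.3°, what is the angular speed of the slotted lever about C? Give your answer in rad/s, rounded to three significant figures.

2.43

ω = 10.68 rad/s (from 1.7 rev/s).
Crank pin A relative to C: A = (d + r cosθ, r sinθ); lever angle φ = atan2(r sinθ, d + r cosθ).
Differentiating tanφ: φ̇ = rω(d cosθ + r)/(d² + r² + 2dr cosθ).
d² + r² + 2dr cosθ = |CA|² = 0.0772638 m²;  d cosθ + r = -0.14935 m.
|ω_lever| = |0.1175·10.68·-0.14935| / 0.0772638 = 2.426 rad/s.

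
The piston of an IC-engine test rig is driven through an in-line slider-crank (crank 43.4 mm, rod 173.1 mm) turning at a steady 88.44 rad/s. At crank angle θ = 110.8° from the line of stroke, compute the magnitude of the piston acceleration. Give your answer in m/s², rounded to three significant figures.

185

ω = 88.44 rad/s
x(θ) = r cosθ + √(L² − r² sin²θ); with ω constant, a = ω²·d²x/dθ².
d²x/dθ² = −r cosθ − r²(cos2θ)/√u − r⁴ sin²2θ/(4u^{3/2}),  u = L² − r² sin²θ = 0.0283176 m².
Substituting r = 0.0434 m, L = 0.1731 m, θ = 110.8°: d²x/dθ² = +0.0237 m.
a = ω²·d²x/dθ² = (88.44)²·(+0.0237) = +185.37 m/s²;  |a| = 185.37 m/s².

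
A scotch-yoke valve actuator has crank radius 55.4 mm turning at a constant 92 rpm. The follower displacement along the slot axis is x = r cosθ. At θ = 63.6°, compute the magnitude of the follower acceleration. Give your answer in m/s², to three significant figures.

ω = 9.634 rad/s (from 92 rpm).
x = r cosθ ⇒ ẍ = −rω² cosθ (ω constant).
|a| = rω²|cosθ| = 0.0554·(9.634)²·|cos 63.6°| = 2.2864 m/s².

2.29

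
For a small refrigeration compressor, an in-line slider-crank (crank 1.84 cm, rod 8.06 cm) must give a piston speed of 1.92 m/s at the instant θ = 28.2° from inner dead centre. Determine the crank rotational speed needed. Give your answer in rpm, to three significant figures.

1750

For an in-line slider-crank, |v_piston| = rω|sinθ|·[1 + r cosθ/√(L² − r² sin²θ)].
With r = 0.0184 m, L = 0.0806 m, θ = 28.2°: the bracketed kinematic factor |dx/dθ| = 0.010455 m.
ω = v/|dx/dθ| = 1.92/0.010455 = 183.65 rad/s.
N = 60ω/(2π) = 1753.7 rpm.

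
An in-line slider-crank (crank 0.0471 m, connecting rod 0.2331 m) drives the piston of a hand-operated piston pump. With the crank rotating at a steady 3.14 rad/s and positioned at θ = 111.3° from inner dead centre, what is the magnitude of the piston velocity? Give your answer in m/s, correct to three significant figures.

0.127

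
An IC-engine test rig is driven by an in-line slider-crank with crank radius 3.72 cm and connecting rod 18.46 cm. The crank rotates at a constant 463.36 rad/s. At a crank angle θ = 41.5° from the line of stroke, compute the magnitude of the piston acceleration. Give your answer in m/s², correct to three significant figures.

ω = 463.4 rad/s
x(θ) = r cosθ + √(L² − r² sin²θ); with ω constant, a = ω²·d²x/dθ².
d²x/dθ² = −r cosθ − r²(cos2θ)/√u − r⁴ sin²2θ/(4u^{3/2}),  u = L² − r² sin²θ = 0.0334696 m².
Substituting r = 0.0372 m, L = 0.1846 m, θ = 41.5°: d²x/dθ² = -0.02886 m.
a = ω²·d²x/dθ² = (463.4)²·(-0.02886) = -6196.3 m/s²;  |a| = 6196.3 m/s².

6200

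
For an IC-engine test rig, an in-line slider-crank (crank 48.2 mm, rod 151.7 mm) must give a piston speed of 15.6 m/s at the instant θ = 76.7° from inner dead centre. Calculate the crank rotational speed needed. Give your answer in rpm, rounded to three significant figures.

For an in-line slider-crank, |v_piston| = rω|sinθ|·[1 + r cosθ/√(L² − r² sin²θ)].
With r = 0.0482 m, L = 0.1517 m, θ = 76.7°: the bracketed kinematic factor |dx/dθ| = 0.050513 m.
ω = v/|dx/dθ| = 15.6/0.050513 = 308.83 rad/s.
N = 60ω/(2π) = 2949.1 rpm.

2950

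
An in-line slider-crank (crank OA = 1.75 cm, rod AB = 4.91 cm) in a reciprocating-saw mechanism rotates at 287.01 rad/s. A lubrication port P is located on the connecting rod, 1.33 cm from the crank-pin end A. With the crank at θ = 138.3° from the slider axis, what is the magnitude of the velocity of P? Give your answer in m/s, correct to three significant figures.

4.13

ω = 287 rad/s.  Crank-pin speed |V_A| = rω = 5.0227 m/s, perpendicular to OA.
Rod angle: sinφ = −(r/L) sinθ ⇒ φ = -13.715°; ω_rod = −rω cosθ/√(L²−r²sin²θ) = +78.619 rad/s.
V_P = V_A + ω_rod × AP, with AP = 0.0133 m along the rod.
Components: V_Px = −rω sinθ − a·ω_rod·sinφ = -3.0933 m/s;  V_Py = rω cosθ + a·ω_rod·cosφ = -2.7343 m/s.
|V_P| = √(V_Px² + V_Py²) = 4.1286 m/s.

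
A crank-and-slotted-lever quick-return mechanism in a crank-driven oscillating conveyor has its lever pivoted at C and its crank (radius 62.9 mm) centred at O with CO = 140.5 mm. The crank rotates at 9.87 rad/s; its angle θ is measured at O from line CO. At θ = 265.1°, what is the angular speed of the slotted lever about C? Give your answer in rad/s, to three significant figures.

1.42

ω = 9.87 rad/s
Crank pin A relative to C: A = (d + r cosθ, r sinθ); lever angle φ = atan2(r sinθ, d + r cosθ).
Differentiating tanφ: φ̇ = rω(d cosθ + r)/(d² + r² + 2dr cosθ).
d² + r² + 2dr cosθ = |CA|² = 0.0221869 m²;  d cosθ + r = +0.050899 m.
|ω_lever| = |0.0629·9.87·+0.050899| / 0.0221869 = 1.4242 rad/s.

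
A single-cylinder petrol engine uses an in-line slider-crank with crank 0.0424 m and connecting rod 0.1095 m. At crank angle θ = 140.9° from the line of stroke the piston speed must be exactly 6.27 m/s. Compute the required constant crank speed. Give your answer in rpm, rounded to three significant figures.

3240

For an in-line slider-crank, |v_piston| = rω|sinθ|·[1 + r cosθ/√(L² − r² sin²θ)].
With r = 0.0424 m, L = 0.1095 m, θ = 140.9°: the bracketed kinematic factor |dx/dθ| = 0.018454 m.
ω = v/|dx/dθ| = 6.27/0.018454 = 339.76 rad/s.
N = 60ω/(2π) = 3244.5 rpm.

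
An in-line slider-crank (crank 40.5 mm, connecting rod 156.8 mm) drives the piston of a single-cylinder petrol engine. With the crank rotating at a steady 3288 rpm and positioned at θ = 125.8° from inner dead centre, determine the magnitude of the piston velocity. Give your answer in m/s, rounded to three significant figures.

9.56

ω = 2π·3288/60 = 344.3 rad/s
For an in-line slider-crank, x = r cosθ + √(L² − r² sin²θ), so v = −rω sinθ·[1 + r cosθ/√(L² − r² sin²θ)].
With r = 0.0405 m, L = 0.1568 m, θ = 125.8°: √(L² − r² sin²θ) = 0.15332 m.
v = −0.0405·344.3·0.81106·[1 + 0.0405·-0.58496/0.15332] = -9.5626 m/s.
|v| = 9.5626 m/s.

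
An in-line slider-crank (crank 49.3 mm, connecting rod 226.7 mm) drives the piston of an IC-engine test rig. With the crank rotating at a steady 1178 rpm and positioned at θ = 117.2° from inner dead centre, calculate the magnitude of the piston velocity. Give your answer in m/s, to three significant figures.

ω = 2π·1178/60 = 123.4 rad/s
For an in-line slider-crank, x = r cosθ + √(L² − r² sin²θ), so v = −rω sinθ·[1 + r cosθ/√(L² − r² sin²θ)].
With r = 0.0493 m, L = 0.2267 m, θ = 117.2°: √(L² − r² sin²θ) = 0.22242 m.
v = −0.0493·123.4·0.88942·[1 + 0.0493·-0.45710/0.22242] = -4.8611 m/s.
|v| = 4.8611 m/s.

4.86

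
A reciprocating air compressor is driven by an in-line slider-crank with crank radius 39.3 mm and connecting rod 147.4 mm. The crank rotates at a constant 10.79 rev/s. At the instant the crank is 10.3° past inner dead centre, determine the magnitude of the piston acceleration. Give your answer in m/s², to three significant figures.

223

ω = 2π·10.8 = 67.8 rad/s
x(θ) = r cosθ + √(L² − r² sin²θ); with ω constant, a = ω²·d²x/dθ².
d²x/dθ² = −r cosθ − r²(cos2θ)/√u − r⁴ sin²2θ/(4u^{3/2}),  u = L² − r² sin²θ = 0.0216774 m².
Substituting r = 0.0393 m, L = 0.1474 m, θ = 10.3°: d²x/dθ² = -0.048509 m.
a = ω²·d²x/dθ² = (67.8)²·(-0.048509) = -222.96 m/s²;  |a| = 222.96 m/s².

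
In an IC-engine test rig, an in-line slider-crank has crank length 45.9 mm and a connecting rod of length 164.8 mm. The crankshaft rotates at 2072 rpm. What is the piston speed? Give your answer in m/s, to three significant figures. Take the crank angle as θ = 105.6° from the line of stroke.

8.85

ω = 2π·2072/60 = 217 rad/s
For an in-line slider-crank, x = r cosθ + √(L² − r² sin²θ), so v = −rω sinθ·[1 + r cosθ/√(L² − r² sin²θ)].
With r = 0.0459 m, L = 0.1648 m, θ = 105.6°: √(L² − r² sin²θ) = 0.15876 m.
v = −0.0459·217·0.96316·[1 + 0.0459·-0.26892/0.15876] = -8.8467 m/s.
|v| = 8.8467 m/s.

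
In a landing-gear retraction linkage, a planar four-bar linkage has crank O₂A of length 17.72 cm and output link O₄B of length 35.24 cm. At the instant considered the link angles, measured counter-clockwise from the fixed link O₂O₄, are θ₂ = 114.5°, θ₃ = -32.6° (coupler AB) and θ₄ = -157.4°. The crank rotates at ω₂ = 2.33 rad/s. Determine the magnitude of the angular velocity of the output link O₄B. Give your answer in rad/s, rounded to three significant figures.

0.775

ω₂ = 2.33 rad/s
Differentiating the loop-closure r₂e^{iθ₂}+r₃e^{iθ₃}=r₁+r₄e^{iθ₄} gives r₂ω₂e^{iθ₂}+r₃ω₃e^{iθ₃}=r₄ω₄e^{iθ₄}.
Eliminating the other unknown: ω₄ = r₂ω₂ sin(θ₂−θ₃) / [r₄ sin(θ₄−θ₃)].
Numerator sine = +0.54317; denominator sine = -0.82115.
Result = 0.1772·2.33·(+0.54317) / (0.3524·(-0.82115)) = -0.775 rad/s; magnitude 0.775 rad/s.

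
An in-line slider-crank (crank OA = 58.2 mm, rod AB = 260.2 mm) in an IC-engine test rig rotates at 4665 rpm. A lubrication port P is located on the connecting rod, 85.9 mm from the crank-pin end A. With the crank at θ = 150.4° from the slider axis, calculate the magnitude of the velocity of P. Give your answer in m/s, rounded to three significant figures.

21.1

ω = 488.5 rad/s.  Crank-pin speed |V_A| = rω = 28.432 m/s, perpendicular to OA.
Rod angle: sinφ = −(r/L) sinθ ⇒ φ = -6.343°; ω_rod = −rω cosθ/√(L²−r²sin²θ) = +95.594 rad/s.
V_P = V_A + ω_rod × AP, with AP = 0.0859 m along the rod.
Components: V_Px = −rω sinθ − a·ω_rod·sinφ = -13.136 m/s;  V_Py = rω cosθ + a·ω_rod·cosφ = -16.56 m/s.
|V_P| = √(V_Px² + V_Py²) = 21.138 m/s.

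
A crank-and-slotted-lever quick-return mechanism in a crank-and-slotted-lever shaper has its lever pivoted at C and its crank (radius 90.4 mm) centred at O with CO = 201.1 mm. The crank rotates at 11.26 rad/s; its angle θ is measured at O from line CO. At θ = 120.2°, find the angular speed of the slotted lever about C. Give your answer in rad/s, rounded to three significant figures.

ω = 11.26 rad/s
Crank pin A relative to C: A = (d + r cosθ, r sinθ); lever angle φ = atan2(r sinθ, d + r cosθ).
Differentiating tanφ: φ̇ = rω(d cosθ + r)/(d² + r² + 2dr cosθ).
d² + r² + 2dr cosθ = |CA|² = 0.0303241 m²;  d cosθ + r = -0.010757 m.
|ω_lever| = |0.0904·11.26·-0.010757| / 0.0303241 = 0.3611 rad/s.

0.361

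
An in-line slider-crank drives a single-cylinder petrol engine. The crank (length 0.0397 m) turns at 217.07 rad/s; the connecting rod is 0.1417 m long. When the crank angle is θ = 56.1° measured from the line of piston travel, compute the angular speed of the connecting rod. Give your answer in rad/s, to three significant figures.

34.9

ω = 217.1 rad/s
The rod makes angle φ with the slider axis where L sinφ = r sinθ; differentiating, L cosφ·φ̇ = r ω cosθ.
L cosφ = √(L² − r² sin²θ) = 0.13782 m.
|ω_rod| = r ω |cosθ| / √(L² − r² sin²θ) = 0.0397·217.1·0.55775/0.13782 = 34.876 rad/s.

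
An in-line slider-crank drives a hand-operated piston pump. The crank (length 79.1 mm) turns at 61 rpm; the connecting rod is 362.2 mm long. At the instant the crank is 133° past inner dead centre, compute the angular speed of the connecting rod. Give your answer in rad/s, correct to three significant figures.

0.964

ω = 6.388 rad/s (converted from 61 rpm).
The rod makes angle φ with the slider axis where L sinφ = r sinθ; differentiating, L cosφ·φ̇ = r ω cosθ.
L cosφ = √(L² − r² sin²θ) = 0.35755 m.
|ω_rod| = r ω |cosθ| / √(L² − r² sin²θ) = 0.0791·6.388·0.68200/0.35755 = 0.96379 rad/s.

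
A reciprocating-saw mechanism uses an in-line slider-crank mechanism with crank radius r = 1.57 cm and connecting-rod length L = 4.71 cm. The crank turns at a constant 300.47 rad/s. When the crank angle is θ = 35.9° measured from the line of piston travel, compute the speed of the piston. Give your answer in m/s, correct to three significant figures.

ω = 300.5 rad/s
For an in-line slider-crank, x = r cosθ + √(L² − r² sin²θ), so v = −rω sinθ·[1 + r cosθ/√(L² − r² sin²θ)].
With r = 0.0157 m, L = 0.0471 m, θ = 35.9°: √(L² − r² sin²θ) = 0.046192 m.
v = −0.0157·300.5·0.58637·[1 + 0.0157·0.81004/0.046192] = -3.5277 m/s.
|v| = 3.5277 m/s.

3.53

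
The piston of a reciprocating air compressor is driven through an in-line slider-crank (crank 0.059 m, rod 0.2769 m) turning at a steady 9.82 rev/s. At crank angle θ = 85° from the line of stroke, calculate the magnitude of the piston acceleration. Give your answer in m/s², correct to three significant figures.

ω = 2π·9.82 = 61.7 rad/s
x(θ) = r cosθ + √(L² − r² sin²θ); with ω constant, a = ω²·d²x/dθ².
d²x/dθ² = −r cosθ − r²(cos2θ)/√u − r⁴ sin²2θ/(4u^{3/2}),  u = L² − r² sin²θ = 0.0732191 m².
Substituting r = 0.059 m, L = 0.2769 m, θ = 85°: d²x/dθ² = +0.0075222 m.
a = ω²·d²x/dθ² = (61.7)²·(+0.0075222) = +28.637 m/s²;  |a| = 28.637 m/s².

28.6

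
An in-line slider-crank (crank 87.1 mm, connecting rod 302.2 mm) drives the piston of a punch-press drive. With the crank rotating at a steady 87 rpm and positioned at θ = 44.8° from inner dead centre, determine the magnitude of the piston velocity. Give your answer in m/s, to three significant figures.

0.676

ω = 2π·87/60 = 9.111 rad/s
For an in-line slider-crank, x = r cosθ + √(L² − r² sin²θ), so v = −rω sinθ·[1 + r cosθ/√(L² − r² sin²θ)].
With r = 0.0871 m, L = 0.3022 m, θ = 44.8°: √(L² − r² sin²θ) = 0.2959 m.
v = −0.0871·9.111·0.70463·[1 + 0.0871·0.70957/0.2959] = -0.67594 m/s.
|v| = 0.67594 m/s.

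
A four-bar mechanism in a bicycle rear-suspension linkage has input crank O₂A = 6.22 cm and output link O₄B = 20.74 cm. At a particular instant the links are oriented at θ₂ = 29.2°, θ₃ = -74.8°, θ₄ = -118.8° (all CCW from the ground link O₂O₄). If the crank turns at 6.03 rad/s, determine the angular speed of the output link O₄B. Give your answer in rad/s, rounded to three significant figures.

ω₂ = 6.03 rad/s
Differentiating the loop-closure r₂e^{iθ₂}+r₃e^{iθ₃}=r₁+r₄e^{iθ₄} gives r₂ω₂e^{iθ₂}+r₃ω₃e^{iθ₃}=r₄ω₄e^{iθ₄}.
Eliminating the other unknown: ω₄ = r₂ω₂ sin(θ₂−θ₃) / [r₄ sin(θ₄−θ₃)].
Numerator sine = +0.97030; denominator sine = -0.69466.
Result = 0.0622·6.03·(+0.97030) / (0.2074·(-0.69466)) = -2.526 rad/s; magnitude 2.526 rad/s.

2.53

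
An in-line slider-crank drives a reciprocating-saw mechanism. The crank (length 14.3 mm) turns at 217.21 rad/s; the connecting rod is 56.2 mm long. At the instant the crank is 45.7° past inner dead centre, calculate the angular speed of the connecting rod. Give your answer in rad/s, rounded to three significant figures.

39.3

ω = 217.2 rad/s
The rod makes angle φ with the slider axis where L sinφ = r sinθ; differentiating, L cosφ·φ̇ = r ω cosθ.
L cosφ = √(L² − r² sin²θ) = 0.05526 m.
|ω_rod| = r ω |cosθ| / √(L² − r² sin²θ) = 0.0143·217.2·0.69842/0.05526 = 39.257 rad/s.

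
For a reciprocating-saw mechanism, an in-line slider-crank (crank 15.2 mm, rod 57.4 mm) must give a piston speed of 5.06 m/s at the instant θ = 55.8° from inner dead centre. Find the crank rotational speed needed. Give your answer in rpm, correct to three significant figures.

3330

For an in-line slider-crank, |v_piston| = rω|sinθ|·[1 + r cosθ/√(L² − r² sin²θ)].
With r = 0.0152 m, L = 0.0574 m, θ = 55.8°: the bracketed kinematic factor |dx/dθ| = 0.014489 m.
ω = v/|dx/dθ| = 5.06/0.014489 = 349.22 rad/s.
N = 60ω/(2π) = 3334.8 rpm.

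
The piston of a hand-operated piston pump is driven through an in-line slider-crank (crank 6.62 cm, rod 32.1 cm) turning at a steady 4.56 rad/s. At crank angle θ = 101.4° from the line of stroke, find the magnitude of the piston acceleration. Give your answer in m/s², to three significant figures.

ω = 4.56 rad/s
x(θ) = r cosθ + √(L² − r² sin²θ); with ω constant, a = ω²·d²x/dθ².
d²x/dθ² = −r cosθ − r²(cos2θ)/√u − r⁴ sin²2θ/(4u^{3/2}),  u = L² − r² sin²θ = 0.0988298 m².
Substituting r = 0.0662 m, L = 0.321 m, θ = 101.4°: d²x/dθ² = +0.025913 m.
a = ω²·d²x/dθ² = (4.56)²·(+0.025913) = +0.53882 m/s²;  |a| = 0.53882 m/s².

0.539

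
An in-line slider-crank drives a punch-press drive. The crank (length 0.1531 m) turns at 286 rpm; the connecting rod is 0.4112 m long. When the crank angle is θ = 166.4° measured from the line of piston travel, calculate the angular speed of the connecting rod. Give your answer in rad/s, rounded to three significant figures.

ω = 29.95 rad/s (converted from 286 rpm).
The rod makes angle φ with the slider axis where L sinφ = r sinθ; differentiating, L cosφ·φ̇ = r ω cosθ.
L cosφ = √(L² − r² sin²θ) = 0.40962 m.
|ω_rod| = r ω |cosθ| / √(L² − r² sin²θ) = 0.1531·29.95·0.97196/0.40962 = 10.88 rad/s.

10.9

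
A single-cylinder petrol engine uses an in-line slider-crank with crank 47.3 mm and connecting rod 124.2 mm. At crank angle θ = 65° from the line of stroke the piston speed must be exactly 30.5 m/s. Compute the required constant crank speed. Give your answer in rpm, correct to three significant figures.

For an in-line slider-crank, |v_piston| = rω|sinθ|·[1 + r cosθ/√(L² − r² sin²θ)].
With r = 0.0473 m, L = 0.1242 m, θ = 65°: the bracketed kinematic factor |dx/dθ| = 0.05022 m.
ω = v/|dx/dθ| = 30.5/0.05022 = 607.33 rad/s.
N = 60ω/(2π) = 5799.6 rpm.

5800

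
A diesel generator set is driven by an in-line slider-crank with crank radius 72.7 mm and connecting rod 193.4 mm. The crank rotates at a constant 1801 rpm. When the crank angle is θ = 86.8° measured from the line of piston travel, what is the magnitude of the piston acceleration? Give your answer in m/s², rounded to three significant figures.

ω = 2π·1801/60 = 188.6 rad/s
x(θ) = r cosθ + √(L² − r² sin²θ); with ω constant, a = ω²·d²x/dθ².
d²x/dθ² = −r cosθ − r²(cos2θ)/√u − r⁴ sin²2θ/(4u^{3/2}),  u = L² − r² sin²θ = 0.0321347 m².
Substituting r = 0.0727 m, L = 0.1934 m, θ = 86.8°: d²x/dθ² = +0.025227 m.
a = ω²·d²x/dθ² = (188.6)²·(+0.025227) = +897.31 m/s²;  |a| = 897.31 m/s².

897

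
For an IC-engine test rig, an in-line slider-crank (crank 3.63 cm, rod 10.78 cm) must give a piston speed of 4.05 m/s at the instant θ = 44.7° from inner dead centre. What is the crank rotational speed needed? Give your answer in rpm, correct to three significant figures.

For an in-line slider-crank, |v_piston| = rω|sinθ|·[1 + r cosθ/√(L² − r² sin²θ)].
With r = 0.0363 m, L = 0.1078 m, θ = 44.7°: the bracketed kinematic factor |dx/dθ| = 0.031824 m.
ω = v/|dx/dθ| = 4.05/0.031824 = 127.26 rad/s.
N = 60ω/(2π) = 1215.3 rpm.

1220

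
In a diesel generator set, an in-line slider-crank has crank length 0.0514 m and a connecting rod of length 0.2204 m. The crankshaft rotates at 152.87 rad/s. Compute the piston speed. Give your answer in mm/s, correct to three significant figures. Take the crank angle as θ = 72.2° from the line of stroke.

8030

ω = 152.9 rad/s
For an in-line slider-crank, x = r cosθ + √(L² − r² sin²θ), so v = −rω sinθ·[1 + r cosθ/√(L² − r² sin²θ)].
With r = 0.0514 m, L = 0.2204 m, θ = 72.2°: √(L² − r² sin²θ) = 0.2149 m.
v = −0.0514·152.9·0.95213·[1 + 0.0514·0.30570/0.2149] = -8.0284 m/s.
|v| = 8.0284 m/s = 8028.4 mm/s.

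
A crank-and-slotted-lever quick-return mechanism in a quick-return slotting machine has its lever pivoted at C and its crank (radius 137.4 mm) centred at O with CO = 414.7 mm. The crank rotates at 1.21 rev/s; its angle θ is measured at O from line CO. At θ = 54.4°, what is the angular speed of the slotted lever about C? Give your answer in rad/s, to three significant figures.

1.54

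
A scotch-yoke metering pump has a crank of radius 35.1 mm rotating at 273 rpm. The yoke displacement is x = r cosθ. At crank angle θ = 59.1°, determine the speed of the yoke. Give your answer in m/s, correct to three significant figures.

0.861

ω = 28.59 rad/s (from 273 rpm).
x = r cosθ ⇒ ẋ = −rω sinθ.
|v| = rω|sinθ| = 0.0351·28.59·|sin 59.1°| = 0.86103 m/s.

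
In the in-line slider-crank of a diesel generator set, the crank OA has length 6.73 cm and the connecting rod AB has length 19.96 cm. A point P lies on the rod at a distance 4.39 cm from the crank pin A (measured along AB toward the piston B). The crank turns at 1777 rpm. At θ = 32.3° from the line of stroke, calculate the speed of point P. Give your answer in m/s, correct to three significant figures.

ω = 186.1 rad/s.  Crank-pin speed |V_A| = rω = 12.524 m/s, perpendicular to OA.
Rod angle: sinφ = −(r/L) sinθ ⇒ φ = -10.380°; ω_rod = −rω cosθ/√(L²−r²sin²θ) = -53.917 rad/s.
V_P = V_A + ω_rod × AP, with AP = 0.0439 m along the rod.
Components: V_Px = −rω sinθ − a·ω_rod·sinφ = -7.1185 m/s;  V_Py = rω cosθ + a·ω_rod·cosφ = +8.2575 m/s.
|V_P| = √(V_Px² + V_Py²) = 10.902 m/s.

10.9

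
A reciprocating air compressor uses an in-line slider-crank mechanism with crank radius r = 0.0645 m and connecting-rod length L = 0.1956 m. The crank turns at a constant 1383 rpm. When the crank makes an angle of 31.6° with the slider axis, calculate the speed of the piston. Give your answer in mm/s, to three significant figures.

6290

ω = 2π·1383/60 = 144.8 rad/s
For an in-line slider-crank, x = r cosθ + √(L² − r² sin²θ), so v = −rω sinθ·[1 + r cosθ/√(L² − r² sin²θ)].
With r = 0.0645 m, L = 0.1956 m, θ = 31.6°: √(L² − r² sin²θ) = 0.19266 m.
v = −0.0645·144.8·0.52399·[1 + 0.0645·0.85173/0.19266] = -6.2905 m/s.
|v| = 6.2905 m/s = 6290.5 mm/s.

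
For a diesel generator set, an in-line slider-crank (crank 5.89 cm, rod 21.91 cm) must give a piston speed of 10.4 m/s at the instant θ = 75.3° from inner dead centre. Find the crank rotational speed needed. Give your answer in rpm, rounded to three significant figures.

1630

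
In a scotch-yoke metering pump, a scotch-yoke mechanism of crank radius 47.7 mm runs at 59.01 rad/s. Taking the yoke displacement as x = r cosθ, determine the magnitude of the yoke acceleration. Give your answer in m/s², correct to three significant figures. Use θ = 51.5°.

ω = 59.01 rad/s
x = r cosθ ⇒ ẍ = −rω² cosθ (ω constant).
|a| = rω²|cosθ| = 0.0477·(59.01)²·|cos 51.5°| = 103.4 m/s².

103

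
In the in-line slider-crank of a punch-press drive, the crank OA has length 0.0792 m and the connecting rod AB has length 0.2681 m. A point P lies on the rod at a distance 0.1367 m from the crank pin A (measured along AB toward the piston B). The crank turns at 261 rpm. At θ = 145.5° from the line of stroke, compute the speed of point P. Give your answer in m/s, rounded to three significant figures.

1.38

ω = 27.33 rad/s.  Crank-pin speed |V_A| = rω = 2.1647 m/s, perpendicular to OA.
Rod angle: sinφ = −(r/L) sinθ ⇒ φ = -9.632°; ω_rod = −rω cosθ/√(L²−r²sin²θ) = +6.7493 rad/s.
V_P = V_A + ω_rod × AP, with AP = 0.1367 m along the rod.
Components: V_Px = −rω sinθ − a·ω_rod·sinφ = -1.0717 m/s;  V_Py = rω cosθ + a·ω_rod·cosφ = -0.87435 m/s.
|V_P| = √(V_Px² + V_Py²) = 1.3831 m/s.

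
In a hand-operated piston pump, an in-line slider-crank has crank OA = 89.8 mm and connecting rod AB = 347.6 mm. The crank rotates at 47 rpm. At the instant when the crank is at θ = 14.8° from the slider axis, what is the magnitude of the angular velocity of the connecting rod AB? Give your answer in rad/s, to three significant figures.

1.23

ω = 4.922 rad/s (converted from 47 rpm).
The rod makes angle φ with the slider axis where L sinφ = r sinθ; differentiating, L cosφ·φ̇ = r ω cosθ.
L cosφ = √(L² − r² sin²θ) = 0.34684 m.
|ω_rod| = r ω |cosθ| / √(L² − r² sin²θ) = 0.0898·4.922·0.96682/0.34684 = 1.232 rad/s.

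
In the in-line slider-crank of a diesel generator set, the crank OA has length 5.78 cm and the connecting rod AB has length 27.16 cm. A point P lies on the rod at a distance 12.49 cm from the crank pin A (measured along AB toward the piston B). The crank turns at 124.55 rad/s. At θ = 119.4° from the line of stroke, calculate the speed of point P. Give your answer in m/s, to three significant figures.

6.26

ω = 124.5 rad/s.  Crank-pin speed |V_A| = rω = 7.199 m/s, perpendicular to OA.
Rod angle: sinφ = −(r/L) sinθ ⇒ φ = -10.685°; ω_rod = −rω cosθ/√(L²−r²sin²θ) = +13.241 rad/s.
V_P = V_A + ω_rod × AP, with AP = 0.1249 m along the rod.
Components: V_Px = −rω sinθ − a·ω_rod·sinφ = -5.9652 m/s;  V_Py = rω cosθ + a·ω_rod·cosφ = -1.9088 m/s.
|V_P| = √(V_Px² + V_Py²) = 6.2632 m/s.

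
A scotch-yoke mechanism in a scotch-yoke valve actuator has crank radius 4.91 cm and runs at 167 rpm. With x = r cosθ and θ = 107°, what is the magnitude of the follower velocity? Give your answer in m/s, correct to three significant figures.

ω = 17.49 rad/s (from 167 rpm).
x = r cosθ ⇒ ẋ = −rω sinθ.
|v| = rω|sinθ| = 0.0491·17.49·|sin 107°| = 0.82115 m/s.

0.821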